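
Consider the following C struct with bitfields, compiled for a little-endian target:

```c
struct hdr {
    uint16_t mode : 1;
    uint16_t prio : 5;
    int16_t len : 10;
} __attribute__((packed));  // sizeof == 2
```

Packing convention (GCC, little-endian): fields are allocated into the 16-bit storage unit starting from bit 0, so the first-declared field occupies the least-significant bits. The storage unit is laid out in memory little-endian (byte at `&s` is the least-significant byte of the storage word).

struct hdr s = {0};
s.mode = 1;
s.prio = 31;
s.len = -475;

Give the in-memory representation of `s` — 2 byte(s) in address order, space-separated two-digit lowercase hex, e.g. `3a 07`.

mode:1 = 1 → 0x1 << 0 → word 0x0001
prio:5 = 31 → 0x1f << 1 → word 0x003f
len:10 = -475 → 0x225 << 6 → word 0x897f
word = 0x897f → little-endian bytes:
  [0]=0x7f  [1]=0x89

7f 89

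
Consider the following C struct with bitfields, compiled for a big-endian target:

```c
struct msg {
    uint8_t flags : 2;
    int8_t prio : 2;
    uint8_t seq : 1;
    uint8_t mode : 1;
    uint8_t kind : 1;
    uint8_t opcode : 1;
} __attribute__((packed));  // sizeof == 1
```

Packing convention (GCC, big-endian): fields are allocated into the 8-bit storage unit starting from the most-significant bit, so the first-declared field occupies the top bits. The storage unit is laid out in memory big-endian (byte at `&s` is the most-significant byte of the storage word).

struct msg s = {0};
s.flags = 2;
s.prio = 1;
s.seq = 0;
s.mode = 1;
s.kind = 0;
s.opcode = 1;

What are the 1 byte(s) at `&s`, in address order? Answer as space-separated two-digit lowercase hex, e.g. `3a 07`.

flags (2b) val=2 bits=0x2 at bit 6: 0x80
prio (2b) val=1 bits=0x1 at bit 4: 0x90
seq (1b) val=0 bits=0x0 at bit 3: 0x90
mode (1b) val=1 bits=0x1 at bit 2: 0x94
kind (1b) val=0 bits=0x0 at bit 1: 0x94
opcode (1b) val=1 bits=0x1 at bit 0: 0x95
word = 0x95 → big-endian bytes:
  [0]=0x95

95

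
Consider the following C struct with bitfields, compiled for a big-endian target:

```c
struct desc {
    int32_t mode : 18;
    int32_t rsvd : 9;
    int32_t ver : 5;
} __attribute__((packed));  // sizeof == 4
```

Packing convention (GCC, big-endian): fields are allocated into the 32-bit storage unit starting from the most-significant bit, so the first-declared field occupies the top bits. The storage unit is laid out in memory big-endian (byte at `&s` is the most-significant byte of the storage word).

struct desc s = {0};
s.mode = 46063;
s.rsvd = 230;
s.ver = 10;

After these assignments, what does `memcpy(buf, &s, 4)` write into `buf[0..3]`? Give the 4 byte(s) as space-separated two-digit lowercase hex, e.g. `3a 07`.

2c fb dc ca

mode (18b) val=46063 bits=0xb3ef at bit 14: 0x2cfbc000
rsvd (9b) val=230 bits=0xe6 at bit 5: 0x2cfbdcc0
ver (5b) val=10 bits=0xa at bit 0: 0x2cfbdcca
word = 0x2cfbdcca → big-endian bytes:
  [0]=0x2c  [1]=0xfb  [2]=0xdc  [3]=0xca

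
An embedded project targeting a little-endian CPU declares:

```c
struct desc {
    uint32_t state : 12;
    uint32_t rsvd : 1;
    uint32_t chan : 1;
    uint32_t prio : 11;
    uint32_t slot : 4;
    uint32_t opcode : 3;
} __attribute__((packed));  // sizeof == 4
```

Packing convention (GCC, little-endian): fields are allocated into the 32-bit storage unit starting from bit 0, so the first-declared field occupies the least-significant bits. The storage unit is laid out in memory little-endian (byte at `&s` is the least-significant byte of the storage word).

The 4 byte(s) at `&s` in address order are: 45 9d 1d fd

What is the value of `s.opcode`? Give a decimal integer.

[0]=0x45 [1]=0x9d [2]=0x1d [3]=0xfd (little-endian) → word 0xfd1d9d45
state [0+:12] = (word>>0) & 0xfff = 3397
rsvd [12+:1] = (word>>12) & 0x1 = 1
chan [13+:1] = (word>>13) & 0x1 = 0
prio [14+:11] = (word>>14) & 0x7ff = 1142
slot [25+:4] = (word>>25) & 0xf = 14
opcode [29+:3] = (word>>29) & 0x7 = 7  ←

7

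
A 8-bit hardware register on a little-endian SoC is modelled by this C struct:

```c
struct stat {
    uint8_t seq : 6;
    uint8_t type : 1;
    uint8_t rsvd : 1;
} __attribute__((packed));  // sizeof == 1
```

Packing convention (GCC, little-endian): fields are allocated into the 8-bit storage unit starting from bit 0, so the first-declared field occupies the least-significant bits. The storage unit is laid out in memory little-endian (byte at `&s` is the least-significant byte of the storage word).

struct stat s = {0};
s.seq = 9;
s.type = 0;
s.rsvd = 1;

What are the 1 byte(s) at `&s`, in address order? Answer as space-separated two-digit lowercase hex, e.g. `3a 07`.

seq:6 = 9 → 0x9 << 0 → word 0x09
type:1 = 0 → 0x0 << 6 → word 0x09
rsvd:1 = 1 → 0x1 << 7 → word 0x89
word = 0x89 → little-endian bytes:
  [0]=0x89

89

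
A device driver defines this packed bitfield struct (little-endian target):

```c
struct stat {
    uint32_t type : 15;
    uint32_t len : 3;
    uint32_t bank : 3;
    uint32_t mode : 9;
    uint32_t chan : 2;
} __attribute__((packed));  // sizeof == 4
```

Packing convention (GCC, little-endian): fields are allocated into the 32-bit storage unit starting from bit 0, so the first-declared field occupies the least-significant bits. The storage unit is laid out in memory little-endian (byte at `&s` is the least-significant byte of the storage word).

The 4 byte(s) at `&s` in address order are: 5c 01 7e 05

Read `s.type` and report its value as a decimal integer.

[0]=0x5c [1]=0x01 [2]=0x7e [3]=0x05 (little-endian) → word 0x057e015c
type:15 @ bit 0 → (0x057e015c>>0)&0x7fff = 0x15c  ←
len:3 @ bit 15 → (0x057e015c>>15)&0x7 = 0x4
bank:3 @ bit 18 → (0x057e015c>>18)&0x7 = 0x7
mode:9 @ bit 21 → (0x057e015c>>21)&0x1ff = 0x2b
chan:2 @ bit 30 → (0x057e015c>>30)&0x3 = 0x0

348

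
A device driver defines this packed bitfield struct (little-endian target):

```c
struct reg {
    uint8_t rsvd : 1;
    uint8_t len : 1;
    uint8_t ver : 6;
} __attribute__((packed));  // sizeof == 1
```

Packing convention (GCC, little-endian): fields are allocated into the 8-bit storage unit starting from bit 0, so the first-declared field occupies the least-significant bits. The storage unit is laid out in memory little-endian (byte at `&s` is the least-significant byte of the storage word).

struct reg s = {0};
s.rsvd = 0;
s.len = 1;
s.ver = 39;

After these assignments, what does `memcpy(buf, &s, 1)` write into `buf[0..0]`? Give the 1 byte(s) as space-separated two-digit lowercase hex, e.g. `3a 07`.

9e

rsvd (1b) val=0 bits=0x0 at bit 0: 0x00
len (1b) val=1 bits=0x1 at bit 1: 0x02
ver (6b) val=39 bits=0x27 at bit 2: 0x9e
word = 0x9e → little-endian bytes:
  [0]=0x9e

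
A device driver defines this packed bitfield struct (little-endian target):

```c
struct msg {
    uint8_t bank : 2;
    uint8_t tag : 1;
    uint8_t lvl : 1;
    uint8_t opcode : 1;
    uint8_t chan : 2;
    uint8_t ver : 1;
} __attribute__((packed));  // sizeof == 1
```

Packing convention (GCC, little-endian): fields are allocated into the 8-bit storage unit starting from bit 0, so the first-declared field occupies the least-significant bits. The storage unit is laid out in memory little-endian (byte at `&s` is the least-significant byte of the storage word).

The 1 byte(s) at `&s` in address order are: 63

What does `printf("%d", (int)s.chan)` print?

3

[0]=0x63 (little-endian) → word 0x63
bank:2 @ bit 0 → (0x63>>0)&0x3 = 0x3
tag:1 @ bit 2 → (0x63>>2)&0x1 = 0x0
lvl:1 @ bit 3 → (0x63>>3)&0x1 = 0x0
opcode:1 @ bit 4 → (0x63>>4)&0x1 = 0x0
chan:2 @ bit 5 → (0x63>>5)&0x3 = 0x3  ←
ver:1 @ bit 7 → (0x63>>7)&0x1 = 0x0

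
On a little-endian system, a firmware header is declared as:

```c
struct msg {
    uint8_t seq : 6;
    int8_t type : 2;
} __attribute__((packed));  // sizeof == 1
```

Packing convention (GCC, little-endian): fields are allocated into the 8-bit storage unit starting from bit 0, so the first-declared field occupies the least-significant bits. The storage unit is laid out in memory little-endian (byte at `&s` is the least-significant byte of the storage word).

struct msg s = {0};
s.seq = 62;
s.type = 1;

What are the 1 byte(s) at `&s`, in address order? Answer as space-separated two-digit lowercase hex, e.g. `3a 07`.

seq (6b) val=62 bits=0x3e at bit 0: 0x3e
type (2b) val=1 bits=0x1 at bit 6: 0x7e
word = 0x7e → little-endian bytes:
  [0]=0x7e

7e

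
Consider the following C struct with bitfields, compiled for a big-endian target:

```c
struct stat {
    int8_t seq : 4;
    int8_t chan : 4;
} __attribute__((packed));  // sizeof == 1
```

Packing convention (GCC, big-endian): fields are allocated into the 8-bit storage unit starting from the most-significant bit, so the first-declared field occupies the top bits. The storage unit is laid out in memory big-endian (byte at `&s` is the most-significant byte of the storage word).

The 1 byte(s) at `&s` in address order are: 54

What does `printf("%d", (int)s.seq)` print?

[0]=0x54 (big-endian) → word 0x54
seq:4 @ bit 4 → (0x54>>4)&0xf = 0x5  ←
chan:4 @ bit 0 → (0x54>>0)&0xf = 0x4
seq signed 4b, MSB=0: value = 5

5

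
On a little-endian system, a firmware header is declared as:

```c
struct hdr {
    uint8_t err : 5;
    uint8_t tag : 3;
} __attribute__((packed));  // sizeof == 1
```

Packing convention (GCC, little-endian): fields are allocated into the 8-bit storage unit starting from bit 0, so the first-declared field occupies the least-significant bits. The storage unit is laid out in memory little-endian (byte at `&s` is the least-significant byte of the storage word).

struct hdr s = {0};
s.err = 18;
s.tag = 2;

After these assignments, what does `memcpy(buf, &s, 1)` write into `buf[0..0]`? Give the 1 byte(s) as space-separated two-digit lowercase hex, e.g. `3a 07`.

52

[0+:5] err=18 & 0x1f = 0x12; word=0x12
[5+:3] tag=2 & 0x7 = 0x2; word=0x52
word = 0x52 → little-endian bytes:
  [0]=0x52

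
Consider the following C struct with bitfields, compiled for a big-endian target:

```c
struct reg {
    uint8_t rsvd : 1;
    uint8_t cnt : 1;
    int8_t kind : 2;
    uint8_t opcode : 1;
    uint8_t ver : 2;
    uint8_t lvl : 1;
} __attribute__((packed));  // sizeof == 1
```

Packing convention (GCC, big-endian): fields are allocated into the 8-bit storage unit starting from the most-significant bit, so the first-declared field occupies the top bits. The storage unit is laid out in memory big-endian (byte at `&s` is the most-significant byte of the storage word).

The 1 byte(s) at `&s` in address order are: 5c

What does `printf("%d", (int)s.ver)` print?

2

[0]=0x5c (big-endian) → word 0x5c
rsvd [7+:1] = (word>>7) & 0x1 = 0
cnt [6+:1] = (word>>6) & 0x1 = 1
kind [4+:2] = (word>>4) & 0x3 = 1
opcode [3+:1] = (word>>3) & 0x1 = 1
ver [1+:2] = (word>>1) & 0x3 = 2  ←
lvl [0+:1] = (word>>0) & 0x1 = 0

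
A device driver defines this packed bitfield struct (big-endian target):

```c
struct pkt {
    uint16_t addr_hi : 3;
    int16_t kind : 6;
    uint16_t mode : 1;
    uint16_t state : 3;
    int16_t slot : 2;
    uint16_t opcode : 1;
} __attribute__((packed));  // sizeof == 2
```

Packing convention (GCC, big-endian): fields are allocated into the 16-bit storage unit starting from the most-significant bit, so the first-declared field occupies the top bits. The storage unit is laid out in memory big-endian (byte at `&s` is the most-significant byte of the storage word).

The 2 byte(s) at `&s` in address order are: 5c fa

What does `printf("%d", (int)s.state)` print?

7

[0]=0x5c [1]=0xfa (big-endian) → word 0x5cfa
addr_hi:3 @ bit 13 → (0x5cfa>>13)&0x7 = 0x2
kind:6 @ bit 7 → (0x5cfa>>7)&0x3f = 0x39
mode:1 @ bit 6 → (0x5cfa>>6)&0x1 = 0x1
state:3 @ bit 3 → (0x5cfa>>3)&0x7 = 0x7  ←
slot:2 @ bit 1 → (0x5cfa>>1)&0x3 = 0x1
opcode:1 @ bit 0 → (0x5cfa>>0)&0x1 = 0x0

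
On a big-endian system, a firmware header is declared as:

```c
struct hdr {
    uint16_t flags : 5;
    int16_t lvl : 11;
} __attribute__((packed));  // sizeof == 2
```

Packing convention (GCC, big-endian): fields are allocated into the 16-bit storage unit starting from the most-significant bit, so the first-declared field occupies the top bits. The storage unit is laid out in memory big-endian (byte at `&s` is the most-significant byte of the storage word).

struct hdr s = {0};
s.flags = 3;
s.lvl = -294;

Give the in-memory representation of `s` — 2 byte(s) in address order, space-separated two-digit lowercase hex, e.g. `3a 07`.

1e da

flags (5b) val=3 bits=0x3 at bit 11: 0x1800
lvl (11b) val=-294 bits=0x6da at bit 0: 0x1eda
word = 0x1eda → big-endian bytes:
  [0]=0x1e  [1]=0xda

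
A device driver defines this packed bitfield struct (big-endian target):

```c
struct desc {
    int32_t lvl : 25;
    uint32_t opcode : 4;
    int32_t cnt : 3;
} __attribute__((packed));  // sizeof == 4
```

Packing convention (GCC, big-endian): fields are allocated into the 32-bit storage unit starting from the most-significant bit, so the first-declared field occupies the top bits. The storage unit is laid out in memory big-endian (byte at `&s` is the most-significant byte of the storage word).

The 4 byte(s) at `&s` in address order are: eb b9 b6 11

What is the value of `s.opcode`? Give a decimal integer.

2

[0]=0xeb [1]=0xb9 [2]=0xb6 [3]=0x11 (big-endian) → word 0xebb9b611
lvl:25 @ bit 7 → (0xebb9b611>>7)&0x1ffffff = 0x1d7736c
opcode:4 @ bit 3 → (0xebb9b611>>3)&0xf = 0x2  ←
cnt:3 @ bit 0 → (0xebb9b611>>0)&0x7 = 0x1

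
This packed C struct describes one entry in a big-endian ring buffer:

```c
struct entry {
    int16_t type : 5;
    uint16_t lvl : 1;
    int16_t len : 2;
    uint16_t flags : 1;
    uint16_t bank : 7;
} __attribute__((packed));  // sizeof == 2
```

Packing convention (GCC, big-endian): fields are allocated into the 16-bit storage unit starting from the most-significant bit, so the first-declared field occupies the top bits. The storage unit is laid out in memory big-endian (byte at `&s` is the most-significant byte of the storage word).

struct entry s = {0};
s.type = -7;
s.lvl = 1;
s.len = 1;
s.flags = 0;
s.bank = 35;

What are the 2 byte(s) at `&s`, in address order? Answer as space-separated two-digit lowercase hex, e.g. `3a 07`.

[11+:5] type=-7 & 0x1f = 0x19; word=0xc800
[10+:1] lvl=1 & 0x1 = 0x1; word=0xcc00
[8+:2] len=1 & 0x3 = 0x1; word=0xcd00
[7+:1] flags=0 & 0x1 = 0x0; word=0xcd00
[0+:7] bank=35 & 0x7f = 0x23; word=0xcd23
word = 0xcd23 → big-endian bytes:
  [0]=0xcd  [1]=0x23

cd 23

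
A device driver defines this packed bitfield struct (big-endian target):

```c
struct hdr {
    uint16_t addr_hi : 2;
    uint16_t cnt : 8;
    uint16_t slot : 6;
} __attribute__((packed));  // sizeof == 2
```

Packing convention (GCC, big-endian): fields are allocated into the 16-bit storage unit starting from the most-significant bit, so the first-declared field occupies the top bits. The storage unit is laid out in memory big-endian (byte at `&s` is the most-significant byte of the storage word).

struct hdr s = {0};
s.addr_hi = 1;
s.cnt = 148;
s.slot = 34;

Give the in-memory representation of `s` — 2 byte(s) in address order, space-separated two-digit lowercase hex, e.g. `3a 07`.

[14+:2] addr_hi=1 & 0x3 = 0x1; word=0x4000
[6+:8] cnt=148 & 0xff = 0x94; word=0x6500
[0+:6] slot=34 & 0x3f = 0x22; word=0x6522
word = 0x6522 → big-endian bytes:
  [0]=0x65  [1]=0x22

65 22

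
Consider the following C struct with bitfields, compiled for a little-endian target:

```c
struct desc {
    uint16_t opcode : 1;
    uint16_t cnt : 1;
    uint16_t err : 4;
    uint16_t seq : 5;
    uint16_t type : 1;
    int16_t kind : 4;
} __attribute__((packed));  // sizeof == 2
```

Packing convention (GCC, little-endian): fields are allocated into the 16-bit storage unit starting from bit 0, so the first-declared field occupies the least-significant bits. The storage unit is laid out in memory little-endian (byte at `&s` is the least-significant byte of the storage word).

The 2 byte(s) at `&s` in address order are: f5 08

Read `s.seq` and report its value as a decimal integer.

3

[0]=0xf5 [1]=0x08 (little-endian) → word 0x08f5
opcode [0+:1] = (word>>0) & 0x1 = 1
cnt [1+:1] = (word>>1) & 0x1 = 0
err [2+:4] = (word>>2) & 0xf = 13
seq [6+:5] = (word>>6) & 0x1f = 3  ←
type [11+:1] = (word>>11) & 0x1 = 1
kind [12+:4] = (word>>12) & 0xf = 0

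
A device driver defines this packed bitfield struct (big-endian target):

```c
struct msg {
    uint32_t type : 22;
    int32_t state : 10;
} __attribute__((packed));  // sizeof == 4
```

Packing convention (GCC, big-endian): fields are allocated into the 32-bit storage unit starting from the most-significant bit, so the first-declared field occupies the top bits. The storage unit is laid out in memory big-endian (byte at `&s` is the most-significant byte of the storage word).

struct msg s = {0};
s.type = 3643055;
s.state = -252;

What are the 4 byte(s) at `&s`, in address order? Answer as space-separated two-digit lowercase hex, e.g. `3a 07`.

de 5a bf 04

type (22b) val=3643055 bits=0x3796af at bit 10: 0xde5abc00
state (10b) val=-252 bits=0x304 at bit 0: 0xde5abf04
word = 0xde5abf04 → big-endian bytes:
  [0]=0xde  [1]=0x5a  [2]=0xbf  [3]=0x04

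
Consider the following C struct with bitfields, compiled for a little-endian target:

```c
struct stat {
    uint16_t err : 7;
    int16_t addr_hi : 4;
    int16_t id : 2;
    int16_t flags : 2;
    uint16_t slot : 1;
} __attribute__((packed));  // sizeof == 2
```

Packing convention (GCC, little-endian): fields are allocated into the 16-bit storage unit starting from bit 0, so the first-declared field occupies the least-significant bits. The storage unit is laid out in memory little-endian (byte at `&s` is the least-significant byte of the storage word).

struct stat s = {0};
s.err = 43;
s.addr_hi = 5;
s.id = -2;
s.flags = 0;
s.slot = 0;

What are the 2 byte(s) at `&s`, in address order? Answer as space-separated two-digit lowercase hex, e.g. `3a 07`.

ab 12

err:7 = 43 → 0x2b << 0 → word 0x002b
addr_hi:4 = 5 → 0x5 << 7 → word 0x02ab
id:2 = -2 → 0x2 << 11 → word 0x12ab
flags:2 = 0 → 0x0 << 13 → word 0x12ab
slot:1 = 0 → 0x0 << 15 → word 0x12ab
word = 0x12ab → little-endian bytes:
  [0]=0xab  [1]=0x12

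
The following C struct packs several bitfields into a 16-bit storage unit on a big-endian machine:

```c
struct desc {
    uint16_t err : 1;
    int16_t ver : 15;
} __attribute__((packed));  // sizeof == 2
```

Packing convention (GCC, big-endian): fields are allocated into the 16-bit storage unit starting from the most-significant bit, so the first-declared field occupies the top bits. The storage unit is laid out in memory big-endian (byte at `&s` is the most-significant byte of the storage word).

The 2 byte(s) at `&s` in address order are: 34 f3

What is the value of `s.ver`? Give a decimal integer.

13555

[0]=0x34 [1]=0xf3 (big-endian) → word 0x34f3
err [15+:1] = (word>>15) & 0x1 = 0
ver [0+:15] = (word>>0) & 0x7fff = 13555  ←
ver signed 15b, MSB=0: value = 13555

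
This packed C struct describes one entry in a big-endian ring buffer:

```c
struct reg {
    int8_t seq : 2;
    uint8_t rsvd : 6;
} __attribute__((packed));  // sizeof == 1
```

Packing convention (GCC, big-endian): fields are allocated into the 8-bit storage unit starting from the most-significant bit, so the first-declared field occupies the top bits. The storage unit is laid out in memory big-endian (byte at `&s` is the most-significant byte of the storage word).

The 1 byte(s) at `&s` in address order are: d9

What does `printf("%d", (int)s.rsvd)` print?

25

[0]=0xd9 (big-endian) → word 0xd9
seq [6+:2] = (word>>6) & 0x3 = 3
rsvd [0+:6] = (word>>0) & 0x3f = 25  ←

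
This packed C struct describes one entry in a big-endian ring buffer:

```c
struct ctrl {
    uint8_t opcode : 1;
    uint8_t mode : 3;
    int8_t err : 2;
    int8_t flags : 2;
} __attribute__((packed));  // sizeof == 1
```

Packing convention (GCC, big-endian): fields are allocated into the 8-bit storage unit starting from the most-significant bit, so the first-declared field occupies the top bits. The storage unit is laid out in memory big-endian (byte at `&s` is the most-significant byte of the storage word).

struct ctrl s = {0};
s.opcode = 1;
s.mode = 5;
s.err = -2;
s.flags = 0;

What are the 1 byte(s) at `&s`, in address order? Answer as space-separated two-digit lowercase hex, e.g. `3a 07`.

d8

[7+:1] opcode=1 & 0x1 = 0x1; word=0x80
[4+:3] mode=5 & 0x7 = 0x5; word=0xd0
[2+:2] err=-2 & 0x3 = 0x2; word=0xd8
[0+:2] flags=0 & 0x3 = 0x0; word=0xd8
word = 0xd8 → big-endian bytes:
  [0]=0xd8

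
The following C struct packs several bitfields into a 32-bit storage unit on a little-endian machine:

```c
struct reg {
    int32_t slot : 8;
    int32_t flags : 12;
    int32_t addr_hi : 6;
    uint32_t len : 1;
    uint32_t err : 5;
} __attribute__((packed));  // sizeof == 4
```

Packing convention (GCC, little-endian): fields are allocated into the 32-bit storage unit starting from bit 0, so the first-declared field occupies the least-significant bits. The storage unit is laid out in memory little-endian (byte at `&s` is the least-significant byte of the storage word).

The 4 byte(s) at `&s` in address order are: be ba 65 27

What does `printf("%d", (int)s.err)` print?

[0]=0xbe [1]=0xba [2]=0x65 [3]=0x27 (little-endian) → word 0x2765babe
slot:8 @ bit 0 → (0x2765babe>>0)&0xff = 0xbe
flags:12 @ bit 8 → (0x2765babe>>8)&0xfff = 0x5ba
addr_hi:6 @ bit 20 → (0x2765babe>>20)&0x3f = 0x36
len:1 @ bit 26 → (0x2765babe>>26)&0x1 = 0x1
err:5 @ bit 27 → (0x2765babe>>27)&0x1f = 0x4  ←

4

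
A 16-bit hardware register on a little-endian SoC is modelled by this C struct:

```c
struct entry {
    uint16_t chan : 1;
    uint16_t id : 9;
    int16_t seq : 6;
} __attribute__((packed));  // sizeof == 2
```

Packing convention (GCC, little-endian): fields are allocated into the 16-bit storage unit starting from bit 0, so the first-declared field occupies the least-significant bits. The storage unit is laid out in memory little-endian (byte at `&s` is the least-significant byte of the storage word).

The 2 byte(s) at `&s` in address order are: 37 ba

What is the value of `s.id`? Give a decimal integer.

283

[0]=0x37 [1]=0xba (little-endian) → word 0xba37
chan [0+:1] = (word>>0) & 0x1 = 1
id [1+:9] = (word>>1) & 0x1ff = 283  ←
seq [10+:6] = (word>>10) & 0x3f = 46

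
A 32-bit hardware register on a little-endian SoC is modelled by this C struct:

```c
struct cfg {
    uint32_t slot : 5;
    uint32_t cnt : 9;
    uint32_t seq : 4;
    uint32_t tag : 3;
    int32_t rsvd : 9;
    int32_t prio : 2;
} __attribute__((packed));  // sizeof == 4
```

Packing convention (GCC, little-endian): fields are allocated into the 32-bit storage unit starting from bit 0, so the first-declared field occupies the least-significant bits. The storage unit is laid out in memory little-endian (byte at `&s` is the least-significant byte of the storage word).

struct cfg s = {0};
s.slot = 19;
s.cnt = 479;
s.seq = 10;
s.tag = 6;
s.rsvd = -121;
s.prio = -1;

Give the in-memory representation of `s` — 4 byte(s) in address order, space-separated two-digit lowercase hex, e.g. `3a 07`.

f3 bb fa f0

slot (5b) val=19 bits=0x13 at bit 0: 0x00000013
cnt (9b) val=479 bits=0x1df at bit 5: 0x00003bf3
seq (4b) val=10 bits=0xa at bit 14: 0x0002bbf3
tag (3b) val=6 bits=0x6 at bit 18: 0x001abbf3
rsvd (9b) val=-121 bits=0x187 at bit 21: 0x30fabbf3
prio (2b) val=-1 bits=0x3 at bit 30: 0xf0fabbf3
word = 0xf0fabbf3 → little-endian bytes:
  [0]=0xf3  [1]=0xbb  [2]=0xfa  [3]=0xf0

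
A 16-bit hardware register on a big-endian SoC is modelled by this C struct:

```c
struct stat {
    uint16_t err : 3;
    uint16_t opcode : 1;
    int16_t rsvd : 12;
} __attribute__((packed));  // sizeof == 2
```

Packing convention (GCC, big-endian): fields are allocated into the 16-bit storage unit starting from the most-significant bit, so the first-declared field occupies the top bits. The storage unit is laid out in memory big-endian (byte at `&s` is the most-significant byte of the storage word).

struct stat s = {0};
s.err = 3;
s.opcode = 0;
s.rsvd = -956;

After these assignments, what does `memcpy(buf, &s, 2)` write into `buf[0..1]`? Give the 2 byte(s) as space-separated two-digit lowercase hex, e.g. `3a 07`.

err:3 = 3 → 0x3 << 13 → word 0x6000
opcode:1 = 0 → 0x0 << 12 → word 0x6000
rsvd:12 = -956 → 0xc44 << 0 → word 0x6c44
word = 0x6c44 → big-endian bytes:
  [0]=0x6c  [1]=0x44

6c 44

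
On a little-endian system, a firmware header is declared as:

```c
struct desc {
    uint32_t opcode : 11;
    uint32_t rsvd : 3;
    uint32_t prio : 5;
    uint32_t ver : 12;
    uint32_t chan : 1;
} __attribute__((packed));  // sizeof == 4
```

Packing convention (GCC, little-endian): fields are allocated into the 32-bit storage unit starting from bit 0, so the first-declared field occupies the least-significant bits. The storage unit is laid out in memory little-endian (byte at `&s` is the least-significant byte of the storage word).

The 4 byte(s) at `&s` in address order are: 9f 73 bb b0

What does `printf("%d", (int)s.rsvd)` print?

[0]=0x9f [1]=0x73 [2]=0xbb [3]=0xb0 (little-endian) → word 0xb0bb739f
opcode [0+:11] = (word>>0) & 0x7ff = 927
rsvd [11+:3] = (word>>11) & 0x7 = 6  ←
prio [14+:5] = (word>>14) & 0x1f = 13
ver [19+:12] = (word>>19) & 0xfff = 1559
chan [31+:1] = (word>>31) & 0x1 = 1

6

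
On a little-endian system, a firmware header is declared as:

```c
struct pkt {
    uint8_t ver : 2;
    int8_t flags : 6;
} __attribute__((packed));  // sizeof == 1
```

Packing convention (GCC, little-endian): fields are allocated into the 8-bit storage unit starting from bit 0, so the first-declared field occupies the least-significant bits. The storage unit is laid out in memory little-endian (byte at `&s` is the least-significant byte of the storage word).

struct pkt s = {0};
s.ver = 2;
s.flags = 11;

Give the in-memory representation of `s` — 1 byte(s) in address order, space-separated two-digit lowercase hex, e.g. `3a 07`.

2e

ver (2b) val=2 bits=0x2 at bit 0: 0x02
flags (6b) val=11 bits=0xb at bit 2: 0x2e
word = 0x2e → little-endian bytes:
  [0]=0x2e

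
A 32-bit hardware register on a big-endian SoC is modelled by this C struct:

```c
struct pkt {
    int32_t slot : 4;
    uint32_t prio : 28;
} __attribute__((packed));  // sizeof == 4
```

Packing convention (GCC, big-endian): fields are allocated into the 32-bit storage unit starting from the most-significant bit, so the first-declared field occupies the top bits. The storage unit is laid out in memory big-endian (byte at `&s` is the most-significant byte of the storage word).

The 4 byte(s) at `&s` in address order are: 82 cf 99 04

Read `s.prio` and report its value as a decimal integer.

47159556

[0]=0x82 [1]=0xcf [2]=0x99 [3]=0x04 (big-endian) → word 0x82cf9904
slot:4 @ bit 28 → (0x82cf9904>>28)&0xf = 0x8
prio:28 @ bit 0 → (0x82cf9904>>0)&0xfffffff = 0x2cf9904  ←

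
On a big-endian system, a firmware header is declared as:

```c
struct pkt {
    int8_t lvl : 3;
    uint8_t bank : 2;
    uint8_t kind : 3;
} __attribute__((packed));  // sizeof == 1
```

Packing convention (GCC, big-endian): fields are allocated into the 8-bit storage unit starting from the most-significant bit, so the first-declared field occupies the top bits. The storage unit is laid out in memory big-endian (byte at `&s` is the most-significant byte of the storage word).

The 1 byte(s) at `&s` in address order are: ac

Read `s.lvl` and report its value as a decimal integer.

[0]=0xac (big-endian) → word 0xac
lvl:3 @ bit 5 → (0xac>>5)&0x7 = 0x5  ←
bank:2 @ bit 3 → (0xac>>3)&0x3 = 0x1
kind:3 @ bit 0 → (0xac>>0)&0x7 = 0x4
lvl signed 3b, MSB=1: 5 - 8 = -3

-3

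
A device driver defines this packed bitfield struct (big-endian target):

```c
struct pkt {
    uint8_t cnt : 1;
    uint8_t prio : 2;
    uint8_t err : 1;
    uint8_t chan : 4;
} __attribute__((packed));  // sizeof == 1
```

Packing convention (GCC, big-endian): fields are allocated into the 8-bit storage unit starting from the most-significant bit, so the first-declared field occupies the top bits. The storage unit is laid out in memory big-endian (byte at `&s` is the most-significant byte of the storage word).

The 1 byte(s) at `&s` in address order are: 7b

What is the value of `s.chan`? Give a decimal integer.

11

[0]=0x7b (big-endian) → word 0x7b
cnt:1 @ bit 7 → (0x7b>>7)&0x1 = 0x0
prio:2 @ bit 5 → (0x7b>>5)&0x3 = 0x3
err:1 @ bit 4 → (0x7b>>4)&0x1 = 0x1
chan:4 @ bit 0 → (0x7b>>0)&0xf = 0xb  ←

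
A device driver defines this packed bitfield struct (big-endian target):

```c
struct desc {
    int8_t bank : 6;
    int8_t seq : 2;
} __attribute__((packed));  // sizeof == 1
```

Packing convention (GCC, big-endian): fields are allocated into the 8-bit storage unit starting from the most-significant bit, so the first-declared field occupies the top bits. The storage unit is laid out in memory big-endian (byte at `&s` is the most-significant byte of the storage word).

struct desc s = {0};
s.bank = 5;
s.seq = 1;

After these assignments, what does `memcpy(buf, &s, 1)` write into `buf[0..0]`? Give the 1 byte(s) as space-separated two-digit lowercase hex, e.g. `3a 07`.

[2+:6] bank=5 & 0x3f = 0x5; word=0x14
[0+:2] seq=1 & 0x3 = 0x1; word=0x15
word = 0x15 → big-endian bytes:
  [0]=0x15

15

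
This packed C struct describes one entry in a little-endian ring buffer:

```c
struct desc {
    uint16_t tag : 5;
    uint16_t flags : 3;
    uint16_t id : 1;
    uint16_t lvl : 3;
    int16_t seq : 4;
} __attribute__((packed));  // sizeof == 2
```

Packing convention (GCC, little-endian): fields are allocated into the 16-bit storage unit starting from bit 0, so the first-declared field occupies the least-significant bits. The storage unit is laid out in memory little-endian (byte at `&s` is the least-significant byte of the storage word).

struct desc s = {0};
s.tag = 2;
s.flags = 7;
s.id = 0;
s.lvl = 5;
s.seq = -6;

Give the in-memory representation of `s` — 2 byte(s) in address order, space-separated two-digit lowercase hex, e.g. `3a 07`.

e2 aa

tag:5 = 2 → 0x2 << 0 → word 0x0002
flags:3 = 7 → 0x7 << 5 → word 0x00e2
id:1 = 0 → 0x0 << 8 → word 0x00e2
lvl:3 = 5 → 0x5 << 9 → word 0x0ae2
seq:4 = -6 → 0xa << 12 → word 0xaae2
word = 0xaae2 → little-endian bytes:
  [0]=0xe2  [1]=0xaa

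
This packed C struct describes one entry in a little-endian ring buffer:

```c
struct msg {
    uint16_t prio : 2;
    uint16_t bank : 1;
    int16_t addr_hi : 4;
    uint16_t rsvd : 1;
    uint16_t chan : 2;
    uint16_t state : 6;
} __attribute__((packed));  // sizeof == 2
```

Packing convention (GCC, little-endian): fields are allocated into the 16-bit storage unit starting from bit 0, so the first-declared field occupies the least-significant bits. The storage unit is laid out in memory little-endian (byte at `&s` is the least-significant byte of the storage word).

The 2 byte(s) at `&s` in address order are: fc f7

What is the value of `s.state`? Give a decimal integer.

[0]=0xfc [1]=0xf7 (little-endian) → word 0xf7fc
prio:2 @ bit 0 → (0xf7fc>>0)&0x3 = 0x0
bank:1 @ bit 2 → (0xf7fc>>2)&0x1 = 0x1
addr_hi:4 @ bit 3 → (0xf7fc>>3)&0xf = 0xf
rsvd:1 @ bit 7 → (0xf7fc>>7)&0x1 = 0x1
chan:2 @ bit 8 → (0xf7fc>>8)&0x3 = 0x3
state:6 @ bit 10 → (0xf7fc>>10)&0x3f = 0x3d  ←

61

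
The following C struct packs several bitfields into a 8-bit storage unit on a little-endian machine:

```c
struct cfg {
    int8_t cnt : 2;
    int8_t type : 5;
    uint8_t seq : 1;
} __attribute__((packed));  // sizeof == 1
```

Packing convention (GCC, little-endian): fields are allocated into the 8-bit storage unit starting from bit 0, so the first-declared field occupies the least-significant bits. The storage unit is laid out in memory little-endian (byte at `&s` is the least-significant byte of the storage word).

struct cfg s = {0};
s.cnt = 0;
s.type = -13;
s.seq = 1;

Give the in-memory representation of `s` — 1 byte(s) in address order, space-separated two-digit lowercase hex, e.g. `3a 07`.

cnt (2b) val=0 bits=0x0 at bit 0: 0x00
type (5b) val=-13 bits=0x13 at bit 2: 0x4c
seq (1b) val=1 bits=0x1 at bit 7: 0xcc
word = 0xcc → little-endian bytes:
  [0]=0xcc

cc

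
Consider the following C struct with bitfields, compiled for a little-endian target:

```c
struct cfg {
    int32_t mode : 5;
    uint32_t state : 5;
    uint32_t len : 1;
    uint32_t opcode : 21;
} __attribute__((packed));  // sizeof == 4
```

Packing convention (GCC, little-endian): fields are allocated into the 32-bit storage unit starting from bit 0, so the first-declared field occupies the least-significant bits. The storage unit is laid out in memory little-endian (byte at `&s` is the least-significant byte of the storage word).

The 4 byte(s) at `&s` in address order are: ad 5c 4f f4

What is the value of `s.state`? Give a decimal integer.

[0]=0xad [1]=0x5c [2]=0x4f [3]=0xf4 (little-endian) → word 0xf44f5cad
mode:5 @ bit 0 → (0xf44f5cad>>0)&0x1f = 0xd
state:5 @ bit 5 → (0xf44f5cad>>5)&0x1f = 0x5  ←
len:1 @ bit 10 → (0xf44f5cad>>10)&0x1 = 0x1
opcode:21 @ bit 11 → (0xf44f5cad>>11)&0x1fffff = 0x1e89eb

5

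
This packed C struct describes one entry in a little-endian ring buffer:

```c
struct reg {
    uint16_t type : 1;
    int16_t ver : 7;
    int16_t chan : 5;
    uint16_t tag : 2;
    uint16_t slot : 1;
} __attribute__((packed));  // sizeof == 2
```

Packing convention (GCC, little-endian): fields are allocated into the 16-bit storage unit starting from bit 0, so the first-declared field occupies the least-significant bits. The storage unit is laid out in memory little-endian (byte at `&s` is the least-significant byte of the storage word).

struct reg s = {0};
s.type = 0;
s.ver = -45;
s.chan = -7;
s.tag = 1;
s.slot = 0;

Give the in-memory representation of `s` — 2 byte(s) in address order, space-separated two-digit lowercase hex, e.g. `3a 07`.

a6 39

type (1b) val=0 bits=0x0 at bit 0: 0x0000
ver (7b) val=-45 bits=0x53 at bit 1: 0x00a6
chan (5b) val=-7 bits=0x19 at bit 8: 0x19a6
tag (2b) val=1 bits=0x1 at bit 13: 0x39a6
slot (1b) val=0 bits=0x0 at bit 15: 0x39a6
word = 0x39a6 → little-endian bytes:
  [0]=0xa6  [1]=0x39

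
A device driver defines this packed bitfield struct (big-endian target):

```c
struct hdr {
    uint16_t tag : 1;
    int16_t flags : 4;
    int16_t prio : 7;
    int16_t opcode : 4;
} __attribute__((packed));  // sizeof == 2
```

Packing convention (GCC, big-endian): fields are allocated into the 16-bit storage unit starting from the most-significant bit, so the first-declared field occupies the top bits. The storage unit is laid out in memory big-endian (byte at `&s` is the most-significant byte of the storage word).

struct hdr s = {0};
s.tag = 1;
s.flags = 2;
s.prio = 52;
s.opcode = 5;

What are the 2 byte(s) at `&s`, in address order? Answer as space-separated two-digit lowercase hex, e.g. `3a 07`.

[15+:1] tag=1 & 0x1 = 0x1; word=0x8000
[11+:4] flags=2 & 0xf = 0x2; word=0x9000
[4+:7] prio=52 & 0x7f = 0x34; word=0x9340
[0+:4] opcode=5 & 0xf = 0x5; word=0x9345
word = 0x9345 → big-endian bytes:
  [0]=0x93  [1]=0x45

93 45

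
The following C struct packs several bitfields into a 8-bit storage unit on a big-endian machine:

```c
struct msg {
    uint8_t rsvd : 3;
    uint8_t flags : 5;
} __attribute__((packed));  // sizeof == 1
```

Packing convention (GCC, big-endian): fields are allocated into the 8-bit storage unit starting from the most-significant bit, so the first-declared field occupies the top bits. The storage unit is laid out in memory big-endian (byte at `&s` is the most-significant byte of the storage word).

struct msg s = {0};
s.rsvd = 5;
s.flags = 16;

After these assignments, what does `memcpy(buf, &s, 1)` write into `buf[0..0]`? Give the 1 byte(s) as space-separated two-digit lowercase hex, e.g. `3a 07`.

rsvd (3b) val=5 bits=0x5 at bit 5: 0xa0
flags (5b) val=16 bits=0x10 at bit 0: 0xb0
word = 0xb0 → big-endian bytes:
  [0]=0xb0

b0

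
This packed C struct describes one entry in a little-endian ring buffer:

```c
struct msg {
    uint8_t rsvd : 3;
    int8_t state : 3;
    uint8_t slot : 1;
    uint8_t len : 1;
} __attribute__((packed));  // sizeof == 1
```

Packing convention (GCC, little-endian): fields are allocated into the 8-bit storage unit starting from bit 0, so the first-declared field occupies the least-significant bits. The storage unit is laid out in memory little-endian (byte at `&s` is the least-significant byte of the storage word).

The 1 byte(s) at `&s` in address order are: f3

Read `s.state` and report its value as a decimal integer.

-2

[0]=0xf3 (little-endian) → word 0xf3
rsvd [0+:3] = (word>>0) & 0x7 = 3
state [3+:3] = (word>>3) & 0x7 = 6  ←
slot [6+:1] = (word>>6) & 0x1 = 1
len [7+:1] = (word>>7) & 0x1 = 1
state signed 3b, MSB=1: 6 - 8 = -2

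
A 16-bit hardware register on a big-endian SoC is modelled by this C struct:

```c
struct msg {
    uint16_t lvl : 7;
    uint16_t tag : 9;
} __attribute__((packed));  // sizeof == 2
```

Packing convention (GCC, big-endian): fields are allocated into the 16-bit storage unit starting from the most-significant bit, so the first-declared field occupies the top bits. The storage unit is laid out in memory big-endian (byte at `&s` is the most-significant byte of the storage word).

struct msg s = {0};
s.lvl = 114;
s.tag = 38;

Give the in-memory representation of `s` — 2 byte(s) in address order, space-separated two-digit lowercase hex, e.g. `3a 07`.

lvl (7b) val=114 bits=0x72 at bit 9: 0xe400
tag (9b) val=38 bits=0x26 at bit 0: 0xe426
word = 0xe426 → big-endian bytes:
  [0]=0xe4  [1]=0x26

e4 26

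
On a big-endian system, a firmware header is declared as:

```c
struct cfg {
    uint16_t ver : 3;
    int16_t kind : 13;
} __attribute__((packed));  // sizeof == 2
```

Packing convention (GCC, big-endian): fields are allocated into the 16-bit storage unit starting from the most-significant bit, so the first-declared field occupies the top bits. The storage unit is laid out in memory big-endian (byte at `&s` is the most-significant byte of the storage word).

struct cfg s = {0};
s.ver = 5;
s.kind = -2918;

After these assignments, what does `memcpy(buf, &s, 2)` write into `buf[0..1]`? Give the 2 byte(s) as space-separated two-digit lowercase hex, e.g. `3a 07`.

b4 9a

ver:3 = 5 → 0x5 << 13 → word 0xa000
kind:13 = -2918 → 0x149a << 0 → word 0xb49a
word = 0xb49a → big-endian bytes:
  [0]=0xb4  [1]=0x9a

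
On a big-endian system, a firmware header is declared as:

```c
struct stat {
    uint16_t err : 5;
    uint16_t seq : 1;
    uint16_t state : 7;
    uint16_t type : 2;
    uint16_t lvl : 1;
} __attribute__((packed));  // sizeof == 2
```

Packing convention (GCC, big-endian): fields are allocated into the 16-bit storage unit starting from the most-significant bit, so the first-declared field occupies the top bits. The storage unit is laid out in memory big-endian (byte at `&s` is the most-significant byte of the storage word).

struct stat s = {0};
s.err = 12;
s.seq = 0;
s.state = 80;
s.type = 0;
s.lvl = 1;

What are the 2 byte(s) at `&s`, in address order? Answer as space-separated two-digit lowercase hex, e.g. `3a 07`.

62 81

[11+:5] err=12 & 0x1f = 0xc; word=0x6000
[10+:1] seq=0 & 0x1 = 0x0; word=0x6000
[3+:7] state=80 & 0x7f = 0x50; word=0x6280
[1+:2] type=0 & 0x3 = 0x0; word=0x6280
[0+:1] lvl=1 & 0x1 = 0x1; word=0x6281
word = 0x6281 → big-endian bytes:
  [0]=0x62  [1]=0x81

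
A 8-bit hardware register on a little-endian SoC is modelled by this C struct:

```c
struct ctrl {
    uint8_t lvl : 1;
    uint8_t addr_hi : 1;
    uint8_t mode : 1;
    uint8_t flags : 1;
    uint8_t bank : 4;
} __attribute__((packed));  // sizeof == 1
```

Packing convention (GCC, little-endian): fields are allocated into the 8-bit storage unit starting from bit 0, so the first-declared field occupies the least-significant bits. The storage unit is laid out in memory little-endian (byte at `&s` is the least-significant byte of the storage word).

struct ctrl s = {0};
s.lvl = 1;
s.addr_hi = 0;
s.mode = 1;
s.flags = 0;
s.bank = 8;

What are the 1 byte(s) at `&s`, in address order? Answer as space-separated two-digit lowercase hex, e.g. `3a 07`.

[0+:1] lvl=1 & 0x1 = 0x1; word=0x01
[1+:1] addr_hi=0 & 0x1 = 0x0; word=0x01
[2+:1] mode=1 & 0x1 = 0x1; word=0x05
[3+:1] flags=0 & 0x1 = 0x0; word=0x05
[4+:4] bank=8 & 0xf = 0x8; word=0x85
word = 0x85 → little-endian bytes:
  [0]=0x85

85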